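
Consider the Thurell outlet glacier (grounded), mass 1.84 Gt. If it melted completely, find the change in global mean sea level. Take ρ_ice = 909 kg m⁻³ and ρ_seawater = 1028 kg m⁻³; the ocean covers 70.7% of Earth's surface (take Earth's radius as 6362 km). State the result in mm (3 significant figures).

Thurell: 1.84 Gt = 1.840×10^12 kg; dividing by ρ_w = 1028 kg m⁻³ gives 1.790×10^9 m³ of water.
Spread over 3.60×10^14 m² of ocean, Δh = 1.790×10^9 / 3.60×10^14 = 4.98×10^-6 m = 4.98×10^-3 mm.

≈ 4.98×10^-3 mm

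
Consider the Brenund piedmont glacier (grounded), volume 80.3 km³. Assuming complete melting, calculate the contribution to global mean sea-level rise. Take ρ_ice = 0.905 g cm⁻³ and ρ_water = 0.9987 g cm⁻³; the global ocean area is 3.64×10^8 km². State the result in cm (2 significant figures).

Brenund: 80.3 km³ × (905/998.7) = 72.77 km³ of water.
Spread over 3.64×10^14 m² of ocean, Δh = 7.277×10^10 / 3.64×10^14 = 2.00×10^-4 m = 0.020 cm.

≈ 0.020 cm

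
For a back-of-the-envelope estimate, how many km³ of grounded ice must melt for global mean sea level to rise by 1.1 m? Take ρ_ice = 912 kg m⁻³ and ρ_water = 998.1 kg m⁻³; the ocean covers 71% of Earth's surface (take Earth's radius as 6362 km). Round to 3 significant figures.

Required water volume = Δh × A = 1.1 m × 3.61×10^14 m² = 3.972×10^14 m³ = 3.972×10^5 km³.
Ice volume = water volume × ρ_w/ρ_ice = 3.972×10^5 × 998.1/912 = 4.35×10^5 km³.

≈ 4.35×10^5 km³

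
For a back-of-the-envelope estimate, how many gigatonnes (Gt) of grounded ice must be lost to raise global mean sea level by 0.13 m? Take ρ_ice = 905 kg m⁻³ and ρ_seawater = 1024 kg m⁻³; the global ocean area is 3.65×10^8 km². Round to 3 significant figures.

Required water volume = Δh × A = 0.13 m × 3.65×10^14 m² = 4.745×10^13 m³.
ρ_w = 1024 kg m⁻³, so the mass of water = 4.745×10^13 m³ × 1024 kg m⁻³ = 4.859×10^16 kg = 4.86×10^4 Gt (and the same mass of ice, by conservation).

≈ 4.86×10^4 Gt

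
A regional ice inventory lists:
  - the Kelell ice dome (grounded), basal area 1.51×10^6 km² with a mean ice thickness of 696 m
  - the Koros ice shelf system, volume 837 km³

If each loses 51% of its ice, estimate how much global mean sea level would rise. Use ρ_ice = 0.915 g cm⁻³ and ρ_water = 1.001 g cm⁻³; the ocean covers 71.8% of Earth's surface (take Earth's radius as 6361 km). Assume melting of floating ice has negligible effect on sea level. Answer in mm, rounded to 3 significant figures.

≈ 1340 mm

Kelell: ice volume = 1.51×10^6 km² × 696 m = 1.051×10^6 km³; 0.51 × 1.051×10^6 × (915/1001) = 4.899×10^5 km³ of water.
The Koros ice shelf system is floating and already displaces its own weight of water, so its melt adds essentially nothing to sea level.
Total added water ≈ 4.899×10^14 m³ over 3.65×10^14 m² → Δh = 1.34 m = 1340 mm.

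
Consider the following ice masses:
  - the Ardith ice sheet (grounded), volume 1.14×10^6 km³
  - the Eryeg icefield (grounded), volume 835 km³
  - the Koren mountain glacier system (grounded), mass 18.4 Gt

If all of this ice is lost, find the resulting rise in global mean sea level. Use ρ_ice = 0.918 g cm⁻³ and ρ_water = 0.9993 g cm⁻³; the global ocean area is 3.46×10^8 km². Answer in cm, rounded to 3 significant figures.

Ardith: 1.14×10^6 km³ × (918/999.3) = 1.047×10^6 km³ of water.
Eryeg: 835 km³ × (918/999.3) = 767.1 km³ of water.
Koren: 18.4 Gt = 1.840×10^13 kg; dividing by ρ_w = 0.9993 g cm⁻³ = 999.3 kg m⁻³ gives 1.841×10^10 m³ of water.
Total added water ≈ 1.048×10^15 m³ over 3.46×10^14 m² → Δh = 3.03 m = 303 cm.

≈ 303 cm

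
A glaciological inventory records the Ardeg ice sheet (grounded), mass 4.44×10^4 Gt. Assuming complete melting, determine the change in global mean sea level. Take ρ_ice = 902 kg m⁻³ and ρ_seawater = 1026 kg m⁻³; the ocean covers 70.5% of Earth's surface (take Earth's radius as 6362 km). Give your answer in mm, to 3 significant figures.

Ardeg: 4.44×10^4 Gt = 4.440×10^16 kg; dividing by ρ_w = 1026 kg m⁻³ gives 4.327×10^13 m³ of water.
Spread over 3.59×10^14 m² of ocean, Δh = 4.327×10^13 / 3.59×10^14 = 0.121 m = 121 mm.

≈ 121 mm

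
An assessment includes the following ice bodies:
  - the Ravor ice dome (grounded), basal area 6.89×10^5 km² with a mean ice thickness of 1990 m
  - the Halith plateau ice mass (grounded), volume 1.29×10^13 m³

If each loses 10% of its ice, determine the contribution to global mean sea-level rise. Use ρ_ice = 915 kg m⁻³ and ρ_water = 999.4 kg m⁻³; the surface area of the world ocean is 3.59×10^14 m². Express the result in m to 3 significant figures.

Ravor: ice volume = 6.89×10^5 km² × 1990 m = 1.371×10^6 km³; 0.1 × 1.371×10^6 × (915/999.4) = 1.255×10^5 km³ of water.
Halith: 0.1 × 1.29×10^13 m³ × (915/999.4) = 1.181×10^12 m³ of water.
Total added water ≈ 1.267×10^14 m³ over 3.59×10^14 m² → Δh = 0.353 m.

≈ 0.353 m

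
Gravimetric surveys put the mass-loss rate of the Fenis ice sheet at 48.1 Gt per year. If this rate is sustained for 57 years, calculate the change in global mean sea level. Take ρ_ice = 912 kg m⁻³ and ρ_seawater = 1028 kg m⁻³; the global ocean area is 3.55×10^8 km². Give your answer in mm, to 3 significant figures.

Total mass lost = 48.1 Gt/yr × 57 yr = 2742 Gt = 2.742×10^15 kg.
ρ_w = 1028 kg m⁻³, so water volume = 2.742×10^15 / 1028 = 2.667×10^12 m³.
Δh = 2.667×10^12 / 3.55×10^14 = 7.51×10^-3 m = 7.51 mm.

≈ 7.51 mm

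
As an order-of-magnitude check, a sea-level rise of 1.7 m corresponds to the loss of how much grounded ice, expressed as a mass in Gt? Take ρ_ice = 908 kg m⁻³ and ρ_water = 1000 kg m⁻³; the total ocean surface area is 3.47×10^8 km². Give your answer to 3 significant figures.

≈ 5.90×10^5 Gt

Required water volume = Δh × A = 1.7 m × 3.47×10^14 m² = 5.899×10^14 m³.
ρ_w = 1000 kg m⁻³, so the mass of water = 5.899×10^14 m³ × 1000 kg m⁻³ = 5.899×10^17 kg = 5.90×10^5 Gt (and the same mass of ice, by conservation).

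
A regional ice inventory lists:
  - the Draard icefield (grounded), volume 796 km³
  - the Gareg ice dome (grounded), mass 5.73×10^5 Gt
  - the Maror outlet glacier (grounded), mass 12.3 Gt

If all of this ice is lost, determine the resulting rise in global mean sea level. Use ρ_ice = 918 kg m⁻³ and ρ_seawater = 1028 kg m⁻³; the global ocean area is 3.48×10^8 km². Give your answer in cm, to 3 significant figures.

Draard: 796 km³ × (918/1028) = 710.8 km³ of water.
Gareg: 5.73×10^5 Gt = 5.730×10^17 kg; dividing by ρ_w = 1028 kg m⁻³ gives 5.574×10^14 m³ of water.
Maror: 12.3 Gt = 1.230×10^13 kg; dividing by ρ_w = 1028 kg m⁻³ gives 1.196×10^10 m³ of water.
Total added water ≈ 5.581×10^14 m³ over 3.48×10^14 m² → Δh = 1.60 m = 160 cm.

≈ 160 cm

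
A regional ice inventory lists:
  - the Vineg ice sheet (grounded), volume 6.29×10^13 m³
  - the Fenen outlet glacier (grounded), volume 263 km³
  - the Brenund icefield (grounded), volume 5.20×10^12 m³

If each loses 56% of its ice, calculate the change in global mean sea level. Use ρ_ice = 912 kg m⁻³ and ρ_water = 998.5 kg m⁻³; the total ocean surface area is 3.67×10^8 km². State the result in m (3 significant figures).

Vineg: 0.56 × 6.29×10^13 m³ × (912/998.5) = 3.217×10^13 m³ of water.
Fenen: 0.56 × 263 km³ × (912/998.5) = 134.5 km³ of water.
Brenund: 0.56 × 5.20×10^12 m³ × (912/998.5) = 2.660×10^12 m³ of water.
Total added water ≈ 3.497×10^13 m³ over 3.67×10^14 m² → Δh = 0.0953 m.

≈ 0.0953 m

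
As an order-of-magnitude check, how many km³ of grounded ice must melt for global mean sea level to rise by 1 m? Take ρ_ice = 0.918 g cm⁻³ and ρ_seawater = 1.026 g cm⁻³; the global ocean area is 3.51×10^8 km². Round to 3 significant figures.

Required water volume = Δh × A = 1 m × 3.51×10^14 m² = 3.510×10^14 m³ = 3.510×10^5 km³.
Ice volume = water volume × ρ_w/ρ_ice = 3.510×10^5 × 1026/918 = 3.92×10^5 km³.

≈ 3.92×10^5 km³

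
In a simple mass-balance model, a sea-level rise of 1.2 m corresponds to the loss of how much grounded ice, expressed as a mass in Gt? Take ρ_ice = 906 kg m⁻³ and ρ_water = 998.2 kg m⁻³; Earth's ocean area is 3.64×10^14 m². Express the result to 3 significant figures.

≈ 4.36×10^5 Gt

Required water volume = Δh × A = 1.2 m × 3.64×10^14 m² = 4.368×10^14 m³.
ρ_w = 998.2 kg m⁻³, so the mass of water = 4.368×10^14 m³ × 998.2 kg m⁻³ = 4.360×10^17 kg = 4.36×10^5 Gt (and the same mass of ice, by conservation).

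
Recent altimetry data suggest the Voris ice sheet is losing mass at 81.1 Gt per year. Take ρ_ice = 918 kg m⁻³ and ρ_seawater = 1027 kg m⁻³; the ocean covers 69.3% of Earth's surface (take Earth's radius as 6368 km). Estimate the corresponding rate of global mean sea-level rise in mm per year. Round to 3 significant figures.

≈ 0.224 mm/yr

ρ_w = 1027 kg m⁻³. Annual water volume added = 81.1 Gt / ρ_w = 8.110×10^13 kg / 1027 kg m⁻³ = 7.897×10^10 m³.
Δh per year = 7.897×10^10 / 3.53×10^14 = 2.24×10^-4 m = 0.224 mm.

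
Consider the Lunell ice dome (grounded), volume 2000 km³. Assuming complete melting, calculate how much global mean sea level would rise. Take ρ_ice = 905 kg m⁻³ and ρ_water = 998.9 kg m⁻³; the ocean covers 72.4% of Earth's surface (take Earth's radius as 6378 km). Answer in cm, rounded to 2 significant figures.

≈ 0.49 cm

Lunell: 2000 km³ × (905/998.9) = 1812 km³ of water.
Spread over 3.70×10^14 m² of ocean, Δh = 1.812×10^12 / 3.70×10^14 = 4.90×10^-3 m = 0.49 cm.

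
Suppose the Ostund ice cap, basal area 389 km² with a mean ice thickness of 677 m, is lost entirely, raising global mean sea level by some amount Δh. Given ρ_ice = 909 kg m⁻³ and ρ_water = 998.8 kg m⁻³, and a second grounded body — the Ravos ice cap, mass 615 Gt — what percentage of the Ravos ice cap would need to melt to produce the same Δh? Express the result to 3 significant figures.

≈ 38.9 %

Equal sea-level rise means equal mass of meltwater, i.e. equal mass of ice lost.
Ice mass of Ostund: 2.394×10^14 kg; ice mass of Ravos: 6.150×10^14 kg.
Fraction required = 2.394×10^14 / 6.150×10^14 = 0.389 → 38.9 %.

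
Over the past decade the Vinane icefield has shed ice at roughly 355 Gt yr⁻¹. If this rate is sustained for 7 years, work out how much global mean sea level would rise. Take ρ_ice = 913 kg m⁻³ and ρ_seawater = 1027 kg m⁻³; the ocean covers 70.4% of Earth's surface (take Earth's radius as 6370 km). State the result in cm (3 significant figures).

≈ 0.674 cm

Total mass lost = 355 Gt/yr × 7 yr = 2485 Gt = 2.485×10^15 kg.
ρ_w = 1027 kg m⁻³, so water volume = 2.485×10^15 / 1027 = 2.420×10^12 m³.
Δh = 2.420×10^12 / 3.59×10^14 = 6.74×10^-3 m = 0.674 cm.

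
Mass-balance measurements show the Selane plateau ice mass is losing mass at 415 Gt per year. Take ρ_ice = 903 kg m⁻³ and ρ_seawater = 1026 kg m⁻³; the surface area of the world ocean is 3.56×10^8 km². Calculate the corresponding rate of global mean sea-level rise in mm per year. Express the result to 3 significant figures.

≈ 1.14 mm/yr

ρ_w = 1026 kg m⁻³. Annual water volume added = 415 Gt / ρ_w = 4.150×10^14 kg / 1026 kg m⁻³ = 4.045×10^11 m³.
Δh per year = 4.045×10^11 / 3.56×10^14 = 1.14×10^-3 m = 1.14 mm.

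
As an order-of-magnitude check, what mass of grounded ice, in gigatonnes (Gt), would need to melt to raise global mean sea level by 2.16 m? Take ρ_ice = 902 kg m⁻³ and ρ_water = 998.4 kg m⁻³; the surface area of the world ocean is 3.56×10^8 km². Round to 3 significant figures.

≈ 7.68×10^5 Gt

Required water volume = Δh × A = 2.16 m × 3.56×10^14 m² = 7.690×10^14 m³.
ρ_w = 998.4 kg m⁻³, so the mass of water = 7.690×10^14 m³ × 998.4 kg m⁻³ = 7.677×10^17 kg = 7.68×10^5 Gt (and the same mass of ice, by conservation).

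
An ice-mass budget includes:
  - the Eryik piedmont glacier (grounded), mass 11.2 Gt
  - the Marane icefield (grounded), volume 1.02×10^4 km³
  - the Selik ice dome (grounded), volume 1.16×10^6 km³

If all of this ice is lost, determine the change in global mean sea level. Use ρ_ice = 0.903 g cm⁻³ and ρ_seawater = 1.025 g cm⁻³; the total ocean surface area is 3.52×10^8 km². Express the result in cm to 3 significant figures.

≈ 293 cm

Eryik: 11.2 Gt = 1.120×10^13 kg; dividing by ρ_w = 1.025 g cm⁻³ = 1025 kg m⁻³ gives 1.093×10^10 m³ of water.
Marane: 1.02×10^4 km³ × (903/1025) = 8986 km³ of water.
Selik: 1.16×10^6 km³ × (903/1025) = 1.022×10^6 km³ of water.
Total added water ≈ 1.031×10^15 m³ over 3.52×10^14 m² → Δh = 2.93 m = 293 cm.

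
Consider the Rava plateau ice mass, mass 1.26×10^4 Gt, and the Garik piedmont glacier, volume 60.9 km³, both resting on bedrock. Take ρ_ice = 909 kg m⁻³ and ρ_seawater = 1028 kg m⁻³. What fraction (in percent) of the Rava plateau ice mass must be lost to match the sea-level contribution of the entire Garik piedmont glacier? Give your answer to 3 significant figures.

Equal sea-level rise means equal mass of meltwater, i.e. equal mass of ice lost.
Ice mass of Garik: 5.536×10^13 kg; ice mass of Rava: 1.260×10^16 kg.
Fraction required = 5.536×10^13 / 1.260×10^16 = 4.39×10^-3 → 0.439 %.

≈ 0.439 %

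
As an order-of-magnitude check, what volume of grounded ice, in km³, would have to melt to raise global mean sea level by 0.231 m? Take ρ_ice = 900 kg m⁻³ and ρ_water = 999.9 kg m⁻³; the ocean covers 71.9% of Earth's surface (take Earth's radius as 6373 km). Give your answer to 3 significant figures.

Required water volume = Δh × A = 0.231 m × 3.67×10^14 m² = 8.477×10^13 m³ = 8.477×10^4 km³.
Ice volume = water volume × ρ_w/ρ_ice = 8.477×10^4 × 999.9/900 = 9.42×10^4 km³.

≈ 9.42×10^4 km³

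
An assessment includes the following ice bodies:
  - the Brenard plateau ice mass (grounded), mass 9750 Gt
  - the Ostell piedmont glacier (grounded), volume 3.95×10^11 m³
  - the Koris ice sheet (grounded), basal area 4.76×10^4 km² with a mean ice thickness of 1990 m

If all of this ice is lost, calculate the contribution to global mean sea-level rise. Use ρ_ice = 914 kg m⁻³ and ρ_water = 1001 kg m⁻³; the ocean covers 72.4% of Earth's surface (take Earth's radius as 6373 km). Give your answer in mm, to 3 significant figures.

Brenard: 9750 Gt = 9.750×10^15 kg; dividing by ρ_w = 1001 kg m⁻³ gives 9.740×10^12 m³ of water.
Ostell: 3.95×10^11 m³ × (914/1001) = 3.607×10^11 m³ of water.
Koris: ice volume = 4.76×10^4 km² × 1990 m = 9.472×10^4 km³; 9.472×10^4 × (914/1001) = 8.649×10^4 km³ of water.
Total added water ≈ 9.659×10^13 m³ over 3.70×10^14 m² → Δh = 0.261 m = 261 mm.

≈ 261 mm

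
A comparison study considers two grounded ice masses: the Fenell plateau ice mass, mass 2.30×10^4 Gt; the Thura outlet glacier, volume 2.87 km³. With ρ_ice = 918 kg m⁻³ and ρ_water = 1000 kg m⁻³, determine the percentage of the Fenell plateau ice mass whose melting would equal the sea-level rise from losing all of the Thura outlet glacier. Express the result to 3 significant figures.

Equal sea-level rise means equal mass of meltwater, i.e. equal mass of ice lost.
Ice mass of Thura: 2.635×10^12 kg; ice mass of Fenell: 2.300×10^16 kg.
Fraction required = 2.635×10^12 / 2.300×10^16 = 1.15×10^-4 → 0.0115 %.

≈ 0.0115 %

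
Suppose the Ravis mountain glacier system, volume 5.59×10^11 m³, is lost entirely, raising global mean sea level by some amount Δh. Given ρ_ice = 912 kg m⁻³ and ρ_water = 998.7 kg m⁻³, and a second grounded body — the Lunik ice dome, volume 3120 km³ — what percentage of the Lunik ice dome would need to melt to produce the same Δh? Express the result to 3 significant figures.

≈ 17.9 %

Equal sea-level rise means equal mass of meltwater, i.e. equal mass of ice lost.
Ice mass of Ravis: 5.098×10^14 kg; ice mass of Lunik: 2.845×10^15 kg.
Fraction required = 5.098×10^14 / 2.845×10^15 = 0.179 → 17.9 %.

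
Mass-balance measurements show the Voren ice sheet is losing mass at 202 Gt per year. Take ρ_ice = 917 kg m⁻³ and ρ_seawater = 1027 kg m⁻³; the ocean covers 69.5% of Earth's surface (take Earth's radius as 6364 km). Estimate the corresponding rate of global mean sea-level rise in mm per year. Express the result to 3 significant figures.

ρ_w = 1027 kg m⁻³. Annual water volume added = 202 Gt / ρ_w = 2.020×10^14 kg / 1027 kg m⁻³ = 1.967×10^11 m³.
Δh per year = 1.967×10^11 / 3.54×10^14 = 5.56×10^-4 m = 0.556 mm.

≈ 0.556 mm/yr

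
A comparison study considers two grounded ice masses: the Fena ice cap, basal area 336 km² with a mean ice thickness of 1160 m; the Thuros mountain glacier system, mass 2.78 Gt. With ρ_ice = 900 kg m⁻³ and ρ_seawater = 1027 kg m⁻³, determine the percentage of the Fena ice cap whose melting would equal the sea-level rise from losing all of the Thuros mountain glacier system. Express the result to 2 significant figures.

Equal sea-level rise means equal mass of meltwater, i.e. equal mass of ice lost.
Ice mass of Thuros: 2.780×10^12 kg; ice mass of Fena: 3.508×10^14 kg.
Fraction required = 2.780×10^12 / 3.508×10^14 = 7.93×10^-3 → 0.79 %.

≈ 0.79 %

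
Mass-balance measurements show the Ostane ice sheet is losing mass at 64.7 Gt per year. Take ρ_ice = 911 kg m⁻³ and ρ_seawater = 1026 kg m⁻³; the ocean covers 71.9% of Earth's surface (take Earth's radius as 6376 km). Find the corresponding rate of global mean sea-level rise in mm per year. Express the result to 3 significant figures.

≈ 0.172 mm/yr

ρ_w = 1026 kg m⁻³. Annual water volume added = 64.7 Gt / ρ_w = 6.470×10^13 kg / 1026 kg m⁻³ = 6.306×10^10 m³.
Δh per year = 6.306×10^10 / 3.67×10^14 = 1.72×10^-4 m = 0.172 mm.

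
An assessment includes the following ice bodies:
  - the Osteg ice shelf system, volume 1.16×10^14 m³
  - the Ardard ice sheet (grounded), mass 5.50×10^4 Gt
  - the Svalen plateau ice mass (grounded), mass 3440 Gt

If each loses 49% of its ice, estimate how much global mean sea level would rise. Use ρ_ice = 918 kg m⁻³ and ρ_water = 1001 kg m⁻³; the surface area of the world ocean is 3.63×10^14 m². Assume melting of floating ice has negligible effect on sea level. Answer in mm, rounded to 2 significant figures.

The Osteg ice shelf system is floating and already displaces its own weight of water, so its melt adds essentially nothing to sea level.
Ardard: 0.49 × 5.50×10^4 Gt = 2.695×10^16 kg; dividing by ρ_w = 1001 kg m⁻³ gives 2.692×10^13 m³ of water.
Svalen: 0.49 × 3440 Gt = 1.686×10^15 kg; dividing by ρ_w = 1001 kg m⁻³ gives 1.684×10^12 m³ of water.
Total added water ≈ 2.861×10^13 m³ over 3.63×10^14 m² → Δh = 0.0788 m = 79 mm.

≈ 79 mm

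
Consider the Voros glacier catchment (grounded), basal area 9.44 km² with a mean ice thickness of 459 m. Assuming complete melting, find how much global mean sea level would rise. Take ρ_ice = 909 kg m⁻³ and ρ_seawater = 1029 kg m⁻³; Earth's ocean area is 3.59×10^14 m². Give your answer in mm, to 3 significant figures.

Voros: ice volume = 9.44 km² × 459 m = 4.333 km³; 4.333 × (909/1029) = 3.828 km³ of water.
Spread over 3.59×10^14 m² of ocean, Δh = 3.828×10^9 / 3.59×10^14 = 1.07×10^-5 m = 0.0107 mm.

≈ 0.0107 mm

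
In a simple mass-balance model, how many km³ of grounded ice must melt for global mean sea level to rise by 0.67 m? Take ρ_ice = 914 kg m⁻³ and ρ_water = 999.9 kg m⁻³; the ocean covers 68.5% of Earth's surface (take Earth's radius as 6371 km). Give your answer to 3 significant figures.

≈ 2.56×10^5 km³

Required water volume = Δh × A = 0.67 m × 3.49×10^14 m² = 2.341×10^14 m³ = 2.341×10^5 km³.
Ice volume = water volume × ρ_w/ρ_ice = 2.341×10^5 × 999.9/914 = 2.56×10^5 km³.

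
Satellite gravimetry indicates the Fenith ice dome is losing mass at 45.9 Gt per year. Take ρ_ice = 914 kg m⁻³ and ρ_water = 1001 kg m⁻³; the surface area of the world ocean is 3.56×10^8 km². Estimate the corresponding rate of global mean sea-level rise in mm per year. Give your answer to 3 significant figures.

ρ_w = 1001 kg m⁻³. Annual water volume added = 45.9 Gt / ρ_w = 4.590×10^13 kg / 1001 kg m⁻³ = 4.585×10^10 m³.
Δh per year = 4.585×10^10 / 3.56×10^14 = 1.29×10^-4 m = 0.129 mm.

≈ 0.129 mm/yr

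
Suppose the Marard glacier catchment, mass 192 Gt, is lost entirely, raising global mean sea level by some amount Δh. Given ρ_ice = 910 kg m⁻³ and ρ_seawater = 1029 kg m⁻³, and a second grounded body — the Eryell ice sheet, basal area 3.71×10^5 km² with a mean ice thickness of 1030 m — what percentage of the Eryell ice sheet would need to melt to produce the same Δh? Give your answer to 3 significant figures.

≈ 0.0552 %

Equal sea-level rise means equal mass of meltwater, i.e. equal mass of ice lost.
Ice mass of Marard: 1.920×10^14 kg; ice mass of Eryell: 3.477×10^17 kg.
Fraction required = 1.920×10^14 / 3.477×10^17 = 5.52×10^-4 → 0.0552 %.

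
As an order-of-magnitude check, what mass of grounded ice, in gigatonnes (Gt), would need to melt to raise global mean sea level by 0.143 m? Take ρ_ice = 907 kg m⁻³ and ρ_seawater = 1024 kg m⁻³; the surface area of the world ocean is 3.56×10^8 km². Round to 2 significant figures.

≈ 5.2×10^4 Gt

Required water volume = Δh × A = 0.143 m × 3.56×10^14 m² = 5.091×10^13 m³.
ρ_w = 1024 kg m⁻³, so the mass of water = 5.091×10^13 m³ × 1024 kg m⁻³ = 5.213×10^16 kg = 5.2×10^4 Gt (and the same mass of ice, by conservation).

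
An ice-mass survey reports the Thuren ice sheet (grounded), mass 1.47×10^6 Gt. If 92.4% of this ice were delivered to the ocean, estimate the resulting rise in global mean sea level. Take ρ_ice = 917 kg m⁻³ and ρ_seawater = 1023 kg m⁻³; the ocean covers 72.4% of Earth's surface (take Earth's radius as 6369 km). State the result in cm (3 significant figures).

≈ 360 cm

Thuren: 0.924 × 1.47×10^6 Gt = 1.358×10^18 kg; dividing by ρ_w = 1023 kg m⁻³ gives 1.328×10^15 m³ of water.
Spread over 3.69×10^14 m² of ocean, Δh = 1.328×10^15 / 3.69×10^14 = 3.60 m = 360 cm.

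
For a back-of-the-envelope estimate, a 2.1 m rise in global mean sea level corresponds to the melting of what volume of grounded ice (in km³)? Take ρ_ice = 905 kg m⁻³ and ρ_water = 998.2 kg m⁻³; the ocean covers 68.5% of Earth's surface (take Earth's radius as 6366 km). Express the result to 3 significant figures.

Required water volume = Δh × A = 2.1 m × 3.49×10^14 m² = 7.326×10^14 m³ = 7.326×10^5 km³.
Ice volume = water volume × ρ_w/ρ_ice = 7.326×10^5 × 998.2/905 = 8.08×10^5 km³.

≈ 8.08×10^5 km³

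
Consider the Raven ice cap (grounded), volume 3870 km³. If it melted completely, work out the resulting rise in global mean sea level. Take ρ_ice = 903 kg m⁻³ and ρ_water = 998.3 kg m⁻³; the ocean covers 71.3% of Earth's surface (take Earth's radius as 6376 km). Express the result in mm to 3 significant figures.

Raven: 3870 km³ × (903/998.3) = 3501 km³ of water.
Spread over 3.64×10^14 m² of ocean, Δh = 3.501×10^12 / 3.64×10^14 = 9.61×10^-3 m = 9.61 mm.

≈ 9.61 mm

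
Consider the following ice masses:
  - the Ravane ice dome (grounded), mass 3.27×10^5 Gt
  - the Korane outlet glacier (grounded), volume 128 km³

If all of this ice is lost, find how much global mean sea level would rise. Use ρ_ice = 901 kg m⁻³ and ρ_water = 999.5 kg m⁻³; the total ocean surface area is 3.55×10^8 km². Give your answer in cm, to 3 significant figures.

Ravane: 3.27×10^5 Gt = 3.270×10^17 kg; dividing by ρ_w = 999.5 kg m⁻³ gives 3.272×10^14 m³ of water.
Korane: 128 km³ × (901/999.5) = 115.4 km³ of water.
Total added water ≈ 3.273×10^14 m³ over 3.55×10^14 m² → Δh = 0.922 m = 92.2 cm.

≈ 92.2 cm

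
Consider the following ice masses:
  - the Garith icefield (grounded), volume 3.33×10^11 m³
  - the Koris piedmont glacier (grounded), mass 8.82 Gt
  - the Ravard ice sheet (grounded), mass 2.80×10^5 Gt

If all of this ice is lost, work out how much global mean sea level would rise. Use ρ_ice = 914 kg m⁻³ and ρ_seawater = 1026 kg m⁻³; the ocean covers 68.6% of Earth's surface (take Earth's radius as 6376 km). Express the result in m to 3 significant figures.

≈ 0.780 m

Garith: 3.33×10^11 m³ × (914/1026) = 2.966×10^11 m³ of water.
Koris: 8.82 Gt = 8.820×10^12 kg; dividing by ρ_w = 1026 kg m⁻³ gives 8.596×10^9 m³ of water.
Ravard: 2.80×10^5 Gt = 2.800×10^17 kg; dividing by ρ_w = 1026 kg m⁻³ gives 2.729×10^14 m³ of water.
Total added water ≈ 2.732×10^14 m³ over 3.50×10^14 m² → Δh = 0.780 m.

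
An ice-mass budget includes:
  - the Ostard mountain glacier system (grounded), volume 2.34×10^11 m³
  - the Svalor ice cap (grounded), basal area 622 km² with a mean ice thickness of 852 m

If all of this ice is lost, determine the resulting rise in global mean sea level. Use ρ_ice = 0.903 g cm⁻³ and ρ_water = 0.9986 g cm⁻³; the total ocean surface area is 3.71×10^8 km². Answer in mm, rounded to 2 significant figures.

Ostard: 2.34×10^11 m³ × (903/998.6) = 2.116×10^11 m³ of water.
Svalor: ice volume = 622 km² × 852 m = 529.9 km³; 529.9 × (903/998.6) = 479.2 km³ of water.
Total added water ≈ 6.908×10^11 m³ over 3.71×10^14 m² → Δh = 1.86×10^-3 m = 1.9 mm.

≈ 1.9 mm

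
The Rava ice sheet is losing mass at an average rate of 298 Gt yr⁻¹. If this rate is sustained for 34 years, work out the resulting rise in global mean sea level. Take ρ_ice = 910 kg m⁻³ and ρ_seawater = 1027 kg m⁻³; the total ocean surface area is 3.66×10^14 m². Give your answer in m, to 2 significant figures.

Total mass lost = 298 Gt/yr × 34 yr = 1.013×10^4 Gt = 1.013×10^16 kg.
ρ_w = 1027 kg m⁻³, so water volume = 1.013×10^16 / 1027 = 9.866×10^12 m³.
Δh = 9.866×10^12 / 3.66×10^14 = 0.0270 m.

≈ 0.027 m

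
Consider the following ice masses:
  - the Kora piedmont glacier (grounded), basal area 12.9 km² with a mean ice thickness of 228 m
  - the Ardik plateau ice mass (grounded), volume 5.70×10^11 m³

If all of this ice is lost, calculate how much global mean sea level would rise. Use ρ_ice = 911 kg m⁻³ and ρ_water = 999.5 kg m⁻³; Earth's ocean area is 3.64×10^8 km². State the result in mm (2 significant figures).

Kora: ice volume = 12.9 km² × 228 m = 2.941 km³; 2.941 × (911/999.5) = 2.681 km³ of water.
Ardik: 5.70×10^11 m³ × (911/999.5) = 5.195×10^11 m³ of water.
Total added water ≈ 5.222×10^11 m³ over 3.64×10^14 m² → Δh = 1.43×10^-3 m = 1.4 mm.

≈ 1.4 mm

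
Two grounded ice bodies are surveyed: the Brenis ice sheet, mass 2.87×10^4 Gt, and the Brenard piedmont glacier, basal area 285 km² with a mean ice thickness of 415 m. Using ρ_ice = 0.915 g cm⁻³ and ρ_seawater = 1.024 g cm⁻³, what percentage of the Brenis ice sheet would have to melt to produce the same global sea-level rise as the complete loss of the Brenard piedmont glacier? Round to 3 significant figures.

Equal sea-level rise means equal mass of meltwater, i.e. equal mass of ice lost.
Ice mass of Brenard: 1.082×10^14 kg; ice mass of Brenis: 2.870×10^16 kg.
Fraction required = 1.082×10^14 / 2.870×10^16 = 3.77×10^-3 → 0.377 %.

≈ 0.377 %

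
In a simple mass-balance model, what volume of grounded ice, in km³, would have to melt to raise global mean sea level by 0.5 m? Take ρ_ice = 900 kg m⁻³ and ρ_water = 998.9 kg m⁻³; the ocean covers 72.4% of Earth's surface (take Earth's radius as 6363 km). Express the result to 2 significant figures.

≈ 2.0×10^5 km³

Required water volume = Δh × A = 0.5 m × 3.68×10^14 m² = 1.842×10^14 m³ = 1.842×10^5 km³.
Ice volume = water volume × ρ_w/ρ_ice = 1.842×10^5 × 998.9/900 = 2.0×10^5 km³.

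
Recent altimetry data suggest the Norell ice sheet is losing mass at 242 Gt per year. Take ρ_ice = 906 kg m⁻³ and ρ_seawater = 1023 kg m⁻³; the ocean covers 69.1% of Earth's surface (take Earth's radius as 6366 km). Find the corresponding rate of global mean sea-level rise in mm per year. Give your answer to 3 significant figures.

ρ_w = 1023 kg m⁻³. Annual water volume added = 242 Gt / ρ_w = 2.420×10^14 kg / 1023 kg m⁻³ = 2.366×10^11 m³.
Δh per year = 2.366×10^11 / 3.52×10^14 = 6.72×10^-4 m = 0.672 mm.

≈ 0.672 mm/yr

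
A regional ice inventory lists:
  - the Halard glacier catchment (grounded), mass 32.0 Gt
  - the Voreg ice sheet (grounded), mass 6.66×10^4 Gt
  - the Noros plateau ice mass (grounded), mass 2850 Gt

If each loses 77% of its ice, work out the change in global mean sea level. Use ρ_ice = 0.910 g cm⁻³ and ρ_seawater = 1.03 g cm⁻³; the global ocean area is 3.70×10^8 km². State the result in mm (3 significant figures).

Halard: 0.77 × 32.0 Gt = 2.464×10^13 kg; dividing by ρ_w = 1.03 g cm⁻³ = 1030 kg m⁻³ gives 2.392×10^10 m³ of water.
Voreg: 0.77 × 6.66×10^4 Gt = 5.128×10^16 kg; dividing by ρ_w = 1030 kg m⁻³ gives 4.979×10^13 m³ of water.
Noros: 0.77 × 2850 Gt = 2.194×10^15 kg; dividing by ρ_w = 1030 kg m⁻³ gives 2.131×10^12 m³ of water.
Total added water ≈ 5.194×10^13 m³ over 3.70×10^14 m² → Δh = 0.140 m = 140 mm.

≈ 140 mm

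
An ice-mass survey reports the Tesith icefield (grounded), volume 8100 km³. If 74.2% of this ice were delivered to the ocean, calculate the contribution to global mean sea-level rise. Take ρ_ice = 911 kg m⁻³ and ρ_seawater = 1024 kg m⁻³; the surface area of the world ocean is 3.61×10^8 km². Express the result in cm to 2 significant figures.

≈ 1.5 cm

Tesith: 0.742 × 8100 km³ × (911/1024) = 5347 km³ of water.
Spread over 3.61×10^14 m² of ocean, Δh = 5.347×10^12 / 3.61×10^14 = 0.0148 m = 1.5 cm.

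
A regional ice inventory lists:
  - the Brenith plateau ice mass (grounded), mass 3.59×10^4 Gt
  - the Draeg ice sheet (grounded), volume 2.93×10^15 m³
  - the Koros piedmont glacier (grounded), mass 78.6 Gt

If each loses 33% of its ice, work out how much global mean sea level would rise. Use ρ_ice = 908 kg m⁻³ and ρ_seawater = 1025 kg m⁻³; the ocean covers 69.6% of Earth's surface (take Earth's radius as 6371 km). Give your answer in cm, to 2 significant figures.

≈ 240 cm

Brenith: 0.33 × 3.59×10^4 Gt = 1.185×10^16 kg; dividing by ρ_w = 1025 kg m⁻³ gives 1.156×10^13 m³ of water.
Draeg: 0.33 × 2.93×10^15 m³ × (908/1025) = 8.565×10^14 m³ of water.
Koros: 0.33 × 78.6 Gt = 2.594×10^13 kg; dividing by ρ_w = 1025 kg m⁻³ gives 2.531×10^10 m³ of water.
Total added water ≈ 8.681×10^14 m³ over 3.55×10^14 m² → Δh = 2.45 m = 240 cm.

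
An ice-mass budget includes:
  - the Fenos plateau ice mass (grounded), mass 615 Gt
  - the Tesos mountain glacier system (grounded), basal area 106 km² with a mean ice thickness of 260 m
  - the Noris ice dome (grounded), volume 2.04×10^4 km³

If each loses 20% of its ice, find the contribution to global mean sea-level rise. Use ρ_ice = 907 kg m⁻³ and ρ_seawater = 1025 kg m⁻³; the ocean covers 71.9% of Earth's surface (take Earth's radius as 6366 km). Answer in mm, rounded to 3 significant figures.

≈ 10.2 mm

Fenos: 0.2 × 615 Gt = 1.230×10^14 kg; dividing by ρ_w = 1025 kg m⁻³ gives 1.200×10^11 m³ of water.
Tesos: ice volume = 106 km² × 260 m = 27.56 km³; 0.2 × 27.56 × (907/1025) = 4.877 km³ of water.
Noris: 0.2 × 2.04×10^4 km³ × (907/1025) = 3610 km³ of water.
Total added water ≈ 3.735×10^12 m³ over 3.66×10^14 m² → Δh = 0.0102 m = 10.2 mm.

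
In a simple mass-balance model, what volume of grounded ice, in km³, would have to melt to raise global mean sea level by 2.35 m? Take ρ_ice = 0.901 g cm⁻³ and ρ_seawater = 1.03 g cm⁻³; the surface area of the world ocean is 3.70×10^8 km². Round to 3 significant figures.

≈ 9.94×10^5 km³

Required water volume = Δh × A = 2.35 m × 3.70×10^14 m² = 8.695×10^14 m³ = 8.695×10^5 km³.
Ice volume = water volume × ρ_w/ρ_ice = 8.695×10^5 × 1030/901 = 9.94×10^5 km³.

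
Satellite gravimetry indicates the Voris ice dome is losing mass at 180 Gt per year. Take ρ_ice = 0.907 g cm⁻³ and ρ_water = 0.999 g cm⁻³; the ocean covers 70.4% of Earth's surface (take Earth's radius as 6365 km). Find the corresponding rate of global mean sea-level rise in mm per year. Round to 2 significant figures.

≈ 0.50 mm/yr

ρ_w = 0.999 g cm⁻³ = 999 kg m⁻³. Annual water volume added = 180 Gt / ρ_w = 1.800×10^14 kg / 999 kg m⁻³ = 1.802×10^11 m³.
Δh per year = 1.802×10^11 / 3.58×10^14 = 5.03×10^-4 m = 0.50 mm.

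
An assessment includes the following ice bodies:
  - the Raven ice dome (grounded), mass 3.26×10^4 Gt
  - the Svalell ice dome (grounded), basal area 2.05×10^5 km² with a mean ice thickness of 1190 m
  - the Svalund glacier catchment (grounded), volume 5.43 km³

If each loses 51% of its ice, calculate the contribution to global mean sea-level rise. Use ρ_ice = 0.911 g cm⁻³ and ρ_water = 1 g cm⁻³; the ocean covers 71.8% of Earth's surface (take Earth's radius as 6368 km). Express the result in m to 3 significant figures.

Raven: 0.51 × 3.26×10^4 Gt = 1.663×10^16 kg; dividing by ρ_w = 1 g cm⁻³ = 1000 kg m⁻³ gives 1.663×10^13 m³ of water.
Svalell: ice volume = 2.05×10^5 km² × 1190 m = 2.439×10^5 km³; 0.51 × 2.439×10^5 × (911/1000) = 1.133×10^5 km³ of water.
Svalund: 0.51 × 5.43 km³ × (911/1000) = 2.523 km³ of water.
Total added water ≈ 1.300×10^14 m³ over 3.66×10^14 m² → Δh = 0.355 m.

≈ 0.355 m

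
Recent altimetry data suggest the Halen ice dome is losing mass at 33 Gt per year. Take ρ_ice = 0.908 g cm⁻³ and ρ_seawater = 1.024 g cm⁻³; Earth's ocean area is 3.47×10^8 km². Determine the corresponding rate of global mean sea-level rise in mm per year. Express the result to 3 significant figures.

≈ 0.0929 mm/yr

ρ_w = 1.024 g cm⁻³ = 1024 kg m⁻³. Annual water volume added = 33 Gt / ρ_w = 3.300×10^13 kg / 1024 kg m⁻³ = 3.223×10^10 m³.
Δh per year = 3.223×10^10 / 3.47×10^14 = 9.29×10^-5 m = 0.0929 mm.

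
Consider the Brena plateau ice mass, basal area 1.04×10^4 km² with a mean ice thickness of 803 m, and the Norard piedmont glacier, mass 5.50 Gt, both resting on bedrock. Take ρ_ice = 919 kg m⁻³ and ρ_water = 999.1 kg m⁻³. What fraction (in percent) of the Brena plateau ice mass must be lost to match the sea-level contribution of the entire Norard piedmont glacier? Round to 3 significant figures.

Equal sea-level rise means equal mass of meltwater, i.e. equal mass of ice lost.
Ice mass of Norard: 5.500×10^12 kg; ice mass of Brena: 7.675×10^15 kg.
Fraction required = 5.500×10^12 / 7.675×10^15 = 7.17×10^-4 → 0.0717 %.

≈ 0.0717 %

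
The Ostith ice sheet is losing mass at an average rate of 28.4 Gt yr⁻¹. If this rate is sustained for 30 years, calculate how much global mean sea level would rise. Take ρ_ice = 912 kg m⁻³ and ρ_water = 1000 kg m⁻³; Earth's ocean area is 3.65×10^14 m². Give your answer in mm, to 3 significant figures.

Total mass lost = 28.4 Gt/yr × 30 yr = 852.0 Gt = 8.520×10^14 kg.
ρ_w = 1000 kg m⁻³, so water volume = 8.520×10^14 / 1000 = 8.520×10^11 m³.
Δh = 8.520×10^11 / 3.65×10^14 = 2.33×10^-3 m = 2.33 mm.

≈ 2.33 mm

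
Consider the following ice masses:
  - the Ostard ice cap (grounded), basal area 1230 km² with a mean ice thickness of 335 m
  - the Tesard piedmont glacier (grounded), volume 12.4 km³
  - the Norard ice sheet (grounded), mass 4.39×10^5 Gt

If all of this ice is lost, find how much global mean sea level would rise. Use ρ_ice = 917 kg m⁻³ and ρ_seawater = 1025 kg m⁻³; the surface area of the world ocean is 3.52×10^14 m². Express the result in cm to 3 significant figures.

Ostard: ice volume = 1230 km² × 335 m = 412.1 km³; 412.1 × (917/1025) = 368.6 km³ of water.
Tesard: 12.4 km³ × (917/1025) = 11.09 km³ of water.
Norard: 4.39×10^5 Gt = 4.390×10^17 kg; dividing by ρ_w = 1025 kg m⁻³ gives 4.283×10^14 m³ of water.
Total added water ≈ 4.287×10^14 m³ over 3.52×10^14 m² → Δh = 1.22 m = 122 cm.

≈ 122 cm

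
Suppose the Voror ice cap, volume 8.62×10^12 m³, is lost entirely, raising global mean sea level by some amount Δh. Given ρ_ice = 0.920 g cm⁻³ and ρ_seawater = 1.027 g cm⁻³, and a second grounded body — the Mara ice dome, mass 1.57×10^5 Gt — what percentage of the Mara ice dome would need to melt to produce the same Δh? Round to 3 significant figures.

≈ 5.05 %

Equal sea-level rise means equal mass of meltwater, i.e. equal mass of ice lost.
Ice mass of Voror: 7.930×10^15 kg; ice mass of Mara: 1.570×10^17 kg.
Fraction required = 7.930×10^15 / 1.570×10^17 = 0.0505 → 5.05 %.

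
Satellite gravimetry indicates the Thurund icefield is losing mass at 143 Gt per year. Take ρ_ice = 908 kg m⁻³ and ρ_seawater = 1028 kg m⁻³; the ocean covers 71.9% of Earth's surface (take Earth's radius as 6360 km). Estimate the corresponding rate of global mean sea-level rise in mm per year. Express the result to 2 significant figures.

≈ 0.38 mm/yr

ρ_w = 1028 kg m⁻³. Annual water volume added = 143 Gt / ρ_w = 1.430×10^14 kg / 1028 kg m⁻³ = 1.391×10^11 m³.
Δh per year = 1.391×10^11 / 3.65×10^14 = 3.81×10^-4 m = 0.38 mm.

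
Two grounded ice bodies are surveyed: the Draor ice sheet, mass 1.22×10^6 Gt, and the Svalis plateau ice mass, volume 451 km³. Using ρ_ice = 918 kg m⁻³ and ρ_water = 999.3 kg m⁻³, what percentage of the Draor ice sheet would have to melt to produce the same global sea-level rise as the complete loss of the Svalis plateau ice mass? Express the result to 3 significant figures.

≈ 0.0339 %

Equal sea-level rise means equal mass of meltwater, i.e. equal mass of ice lost.
Ice mass of Svalis: 4.140×10^14 kg; ice mass of Draor: 1.220×10^18 kg.
Fraction required = 4.140×10^14 / 1.220×10^18 = 3.39×10^-4 → 0.0339 %.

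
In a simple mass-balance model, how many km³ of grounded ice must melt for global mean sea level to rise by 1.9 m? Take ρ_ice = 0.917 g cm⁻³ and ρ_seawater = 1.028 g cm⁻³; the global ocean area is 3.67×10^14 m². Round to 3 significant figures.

≈ 7.82×10^5 km³

Required water volume = Δh × A = 1.9 m × 3.67×10^14 m² = 6.973×10^14 m³ = 6.973×10^5 km³.
Ice volume = water volume × ρ_w/ρ_ice = 6.973×10^5 × 1028/917 = 7.82×10^5 km³.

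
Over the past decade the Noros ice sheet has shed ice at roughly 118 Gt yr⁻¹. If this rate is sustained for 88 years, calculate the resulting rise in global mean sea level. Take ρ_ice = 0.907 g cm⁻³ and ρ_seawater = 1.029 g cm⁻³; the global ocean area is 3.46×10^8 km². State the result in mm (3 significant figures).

≈ 29.2 mm

Total mass lost = 118 Gt/yr × 88 yr = 1.038×10^4 Gt = 1.038×10^16 kg.
ρ_w = 1.029 g cm⁻³ = 1029 kg m⁻³, so water volume = 1.038×10^16 / 1029 = 1.009×10^13 m³.
Δh = 1.009×10^13 / 3.46×10^14 = 0.0292 m = 29.2 mm.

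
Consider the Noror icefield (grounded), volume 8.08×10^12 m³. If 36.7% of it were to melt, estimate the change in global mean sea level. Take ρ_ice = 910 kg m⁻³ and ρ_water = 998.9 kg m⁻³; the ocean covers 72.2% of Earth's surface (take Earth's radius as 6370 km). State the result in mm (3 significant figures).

Noror: 0.367 × 8.08×10^12 m³ × (910/998.9) = 2.701×10^12 m³ of water.
Spread over 3.68×10^14 m² of ocean, Δh = 2.701×10^12 / 3.68×10^14 = 7.34×10^-3 m = 7.34 mm.

≈ 7.34 mm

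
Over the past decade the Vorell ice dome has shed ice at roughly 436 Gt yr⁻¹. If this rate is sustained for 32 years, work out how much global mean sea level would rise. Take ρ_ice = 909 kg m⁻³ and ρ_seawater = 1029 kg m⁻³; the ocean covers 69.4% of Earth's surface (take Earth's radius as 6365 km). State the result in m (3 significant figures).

Total mass lost = 436 Gt/yr × 32 yr = 1.395×10^4 Gt = 1.395×10^16 kg.
ρ_w = 1029 kg m⁻³, so water volume = 1.395×10^16 / 1029 = 1.356×10^13 m³.
Δh = 1.356×10^13 / 3.53×10^14 = 0.0384 m.

≈ 0.0384 m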